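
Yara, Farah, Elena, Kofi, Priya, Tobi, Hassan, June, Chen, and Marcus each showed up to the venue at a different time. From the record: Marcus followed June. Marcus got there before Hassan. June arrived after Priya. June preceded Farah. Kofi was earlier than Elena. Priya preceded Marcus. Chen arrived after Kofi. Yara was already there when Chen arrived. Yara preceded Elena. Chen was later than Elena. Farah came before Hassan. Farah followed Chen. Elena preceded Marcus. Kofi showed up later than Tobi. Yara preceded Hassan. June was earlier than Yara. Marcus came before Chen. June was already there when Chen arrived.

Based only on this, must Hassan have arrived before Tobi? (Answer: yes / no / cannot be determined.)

no

Tracing the constraints gives Tobi → Kofi → Elena → Marcus → Hassan, so Tobi must come before Hassan.
That means Hassan cannot be before Tobi.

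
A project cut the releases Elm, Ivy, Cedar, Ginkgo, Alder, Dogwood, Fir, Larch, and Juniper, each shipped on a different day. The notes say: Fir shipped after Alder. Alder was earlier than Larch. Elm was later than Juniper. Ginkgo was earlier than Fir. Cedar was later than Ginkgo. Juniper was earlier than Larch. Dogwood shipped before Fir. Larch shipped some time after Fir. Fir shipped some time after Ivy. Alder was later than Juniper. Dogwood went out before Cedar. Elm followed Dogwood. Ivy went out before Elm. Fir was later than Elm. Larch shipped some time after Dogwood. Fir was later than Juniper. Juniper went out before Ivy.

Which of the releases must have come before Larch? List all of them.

Alder, Dogwood, Elm, Fir, Ginkgo, Ivy, Juniper

Directly stated before Larch: Alder, Dogwood, Fir, and Juniper.
Elm reaches Larch via Elm → Fir → Larch.
Ginkgo reaches Larch via Ginkgo → Fir → Larch.
Ivy reaches Larch via Ivy → Fir → Larch.
No chain forces Cedar ahead of Larch.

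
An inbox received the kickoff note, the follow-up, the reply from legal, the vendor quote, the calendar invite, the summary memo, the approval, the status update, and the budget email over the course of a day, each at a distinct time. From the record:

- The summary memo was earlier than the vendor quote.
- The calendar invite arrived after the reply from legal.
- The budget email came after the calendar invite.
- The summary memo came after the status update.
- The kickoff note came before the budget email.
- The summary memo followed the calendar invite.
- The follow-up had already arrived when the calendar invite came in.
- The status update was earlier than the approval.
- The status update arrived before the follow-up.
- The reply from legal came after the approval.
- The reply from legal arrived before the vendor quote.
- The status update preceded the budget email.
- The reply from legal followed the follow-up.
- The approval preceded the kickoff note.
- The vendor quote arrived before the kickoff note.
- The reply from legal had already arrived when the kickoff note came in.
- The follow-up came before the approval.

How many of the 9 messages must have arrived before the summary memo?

5

Directly stated before the summary memo: the calendar invite and the status update.
The approval reaches the summary memo via the approval → the reply from legal → the calendar invite → the summary memo.
The follow-up reaches the summary memo via the follow-up → the calendar invite → the summary memo.
The reply from legal reaches the summary memo via the reply from legal → the calendar invite → the summary memo.
That's the approval, the calendar invite, the follow-up, the reply from legal, and the status update — 5 in all.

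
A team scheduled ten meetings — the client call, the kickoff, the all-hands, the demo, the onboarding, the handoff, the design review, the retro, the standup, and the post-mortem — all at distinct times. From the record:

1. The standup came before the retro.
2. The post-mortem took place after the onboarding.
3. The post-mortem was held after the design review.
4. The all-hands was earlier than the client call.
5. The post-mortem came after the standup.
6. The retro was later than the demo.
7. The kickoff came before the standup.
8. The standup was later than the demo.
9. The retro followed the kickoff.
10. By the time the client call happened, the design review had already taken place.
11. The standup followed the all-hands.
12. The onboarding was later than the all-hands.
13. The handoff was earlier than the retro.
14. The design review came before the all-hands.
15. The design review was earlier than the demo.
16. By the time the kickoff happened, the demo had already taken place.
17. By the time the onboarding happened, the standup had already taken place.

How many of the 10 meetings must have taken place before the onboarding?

Directly stated before the onboarding: the all-hands and the standup.
The demo reaches the onboarding via the demo → the standup → the onboarding.
The design review reaches the onboarding via the design review → the all-hands → the onboarding.
The kickoff reaches the onboarding via the kickoff → the standup → the onboarding.
No chain forces the retro (or any of the others) ahead of the onboarding.
That's the all-hands, the demo, the design review, the kickoff, and the standup — 5 in all.

5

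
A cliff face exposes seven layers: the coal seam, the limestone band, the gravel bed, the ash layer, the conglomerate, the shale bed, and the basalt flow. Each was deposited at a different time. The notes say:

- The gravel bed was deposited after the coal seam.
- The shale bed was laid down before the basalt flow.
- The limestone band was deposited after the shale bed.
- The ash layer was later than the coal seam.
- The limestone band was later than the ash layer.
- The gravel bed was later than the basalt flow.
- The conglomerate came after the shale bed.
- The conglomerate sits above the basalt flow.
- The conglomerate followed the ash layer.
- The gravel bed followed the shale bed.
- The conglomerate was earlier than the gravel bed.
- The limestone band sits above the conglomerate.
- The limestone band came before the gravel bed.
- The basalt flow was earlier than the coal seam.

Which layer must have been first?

the shale bed

The shale bed has a chain of constraints placing it before every other layer, so the shale bed must be first.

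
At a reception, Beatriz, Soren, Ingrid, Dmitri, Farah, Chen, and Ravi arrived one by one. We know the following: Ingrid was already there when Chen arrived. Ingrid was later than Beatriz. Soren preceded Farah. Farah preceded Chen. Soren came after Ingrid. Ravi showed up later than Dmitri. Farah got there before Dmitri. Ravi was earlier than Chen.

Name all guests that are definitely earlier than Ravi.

Beatriz, Dmitri, Farah, Ingrid, Soren

Directly stated before Ravi: Dmitri.
Beatriz reaches Ravi via Beatriz → Ingrid → Soren → Farah → Dmitri → Ravi.
Farah reaches Ravi via Farah → Dmitri → Ravi.
Ingrid reaches Ravi via Ingrid → Soren → Farah → Dmitri → Ravi.
Likewise Soren reaches Ravi by chaining the stated constraints.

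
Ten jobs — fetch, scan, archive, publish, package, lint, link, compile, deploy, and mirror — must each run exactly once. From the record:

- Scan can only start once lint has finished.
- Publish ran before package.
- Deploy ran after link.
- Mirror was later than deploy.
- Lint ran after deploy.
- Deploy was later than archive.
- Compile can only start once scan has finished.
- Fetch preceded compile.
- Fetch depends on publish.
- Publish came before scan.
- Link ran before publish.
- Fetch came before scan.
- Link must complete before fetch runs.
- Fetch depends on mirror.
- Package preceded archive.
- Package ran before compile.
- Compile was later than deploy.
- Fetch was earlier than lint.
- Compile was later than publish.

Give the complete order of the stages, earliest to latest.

link, publish, package, archive, deploy, mirror, fetch, lint, scan, compile

The constraints fix every adjacent pair, so only one ordering works:
link → publish → package → archive → deploy → mirror → fetch → lint → scan → compile.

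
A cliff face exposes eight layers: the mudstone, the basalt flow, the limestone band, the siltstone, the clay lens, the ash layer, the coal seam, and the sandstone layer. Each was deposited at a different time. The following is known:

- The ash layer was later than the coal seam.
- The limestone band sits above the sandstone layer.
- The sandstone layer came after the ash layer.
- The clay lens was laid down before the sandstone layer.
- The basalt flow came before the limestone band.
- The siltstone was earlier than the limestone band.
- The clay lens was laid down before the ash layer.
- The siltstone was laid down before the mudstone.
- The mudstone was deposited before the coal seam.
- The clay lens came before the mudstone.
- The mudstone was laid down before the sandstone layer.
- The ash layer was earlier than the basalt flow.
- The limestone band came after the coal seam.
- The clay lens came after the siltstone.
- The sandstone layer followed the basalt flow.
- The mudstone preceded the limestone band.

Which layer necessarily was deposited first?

The siltstone has a chain of constraints placing it before every other layer, so the siltstone must be first.

the siltstone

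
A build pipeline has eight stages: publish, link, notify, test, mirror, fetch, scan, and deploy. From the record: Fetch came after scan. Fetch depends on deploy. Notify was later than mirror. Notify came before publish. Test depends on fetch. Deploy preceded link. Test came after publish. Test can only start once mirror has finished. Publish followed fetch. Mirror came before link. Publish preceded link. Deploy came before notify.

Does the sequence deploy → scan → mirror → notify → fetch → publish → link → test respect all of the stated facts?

yes

Check each stated constraint against the proposed order — e.g. mirror is ahead of test; deploy is ahead of link. Every pair is in the required order; nothing is violated.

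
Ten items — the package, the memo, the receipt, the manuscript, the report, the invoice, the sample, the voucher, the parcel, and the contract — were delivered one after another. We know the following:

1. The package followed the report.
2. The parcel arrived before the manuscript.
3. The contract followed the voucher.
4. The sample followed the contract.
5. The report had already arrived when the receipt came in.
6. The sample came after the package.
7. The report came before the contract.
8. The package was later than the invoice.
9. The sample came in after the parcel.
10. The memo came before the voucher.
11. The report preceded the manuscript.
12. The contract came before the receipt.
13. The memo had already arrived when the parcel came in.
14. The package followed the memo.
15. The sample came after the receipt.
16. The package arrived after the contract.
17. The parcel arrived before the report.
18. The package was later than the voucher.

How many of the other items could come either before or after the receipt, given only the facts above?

Forced before the receipt: the contract, the memo, the parcel, the report, and the voucher; forced after the receipt: the sample.
That leaves the invoice, the manuscript, and the package with no forced order relative to the receipt — 3.

3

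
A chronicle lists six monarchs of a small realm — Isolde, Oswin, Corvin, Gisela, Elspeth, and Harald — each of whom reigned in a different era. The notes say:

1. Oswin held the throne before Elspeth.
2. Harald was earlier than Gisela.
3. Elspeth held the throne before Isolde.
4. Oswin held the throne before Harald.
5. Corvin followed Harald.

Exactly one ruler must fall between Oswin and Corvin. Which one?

Tracing the constraints gives Oswin → Harald → Corvin, so Harald sits after Oswin and before Corvin.
No other ruler is forced both after Oswin and before Corvin.

Harald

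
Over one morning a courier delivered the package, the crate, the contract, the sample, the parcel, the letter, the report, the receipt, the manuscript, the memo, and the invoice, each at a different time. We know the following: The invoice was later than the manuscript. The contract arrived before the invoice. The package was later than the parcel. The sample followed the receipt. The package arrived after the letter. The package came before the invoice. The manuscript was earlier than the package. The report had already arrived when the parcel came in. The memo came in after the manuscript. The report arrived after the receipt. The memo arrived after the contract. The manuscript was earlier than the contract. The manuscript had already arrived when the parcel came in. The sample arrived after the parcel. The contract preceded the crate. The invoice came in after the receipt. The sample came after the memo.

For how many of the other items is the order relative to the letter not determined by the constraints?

Forced after the letter: the invoice and the package.
That leaves the contract, the crate, the manuscript, the memo, the parcel, the receipt, the report, and the sample with no forced order relative to the letter — 8.

8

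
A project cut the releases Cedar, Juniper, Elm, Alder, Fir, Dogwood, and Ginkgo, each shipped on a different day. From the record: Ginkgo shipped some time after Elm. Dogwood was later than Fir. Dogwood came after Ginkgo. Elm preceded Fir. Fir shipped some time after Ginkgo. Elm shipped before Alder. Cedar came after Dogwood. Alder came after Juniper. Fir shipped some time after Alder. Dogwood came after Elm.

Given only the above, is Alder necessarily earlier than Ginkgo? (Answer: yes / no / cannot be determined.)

cannot be determined

No chain of stated constraints runs from Alder to Ginkgo, and none runs from Ginkgo to Alder either.
So the relative order of Alder and Ginkgo is not fixed by the given facts.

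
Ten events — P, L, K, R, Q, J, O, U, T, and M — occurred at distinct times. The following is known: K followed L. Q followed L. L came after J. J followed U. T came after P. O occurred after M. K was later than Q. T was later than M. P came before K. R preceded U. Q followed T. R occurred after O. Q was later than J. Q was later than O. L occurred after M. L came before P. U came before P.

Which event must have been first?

M has a chain of constraints placing it before every other event, so M must be first.

M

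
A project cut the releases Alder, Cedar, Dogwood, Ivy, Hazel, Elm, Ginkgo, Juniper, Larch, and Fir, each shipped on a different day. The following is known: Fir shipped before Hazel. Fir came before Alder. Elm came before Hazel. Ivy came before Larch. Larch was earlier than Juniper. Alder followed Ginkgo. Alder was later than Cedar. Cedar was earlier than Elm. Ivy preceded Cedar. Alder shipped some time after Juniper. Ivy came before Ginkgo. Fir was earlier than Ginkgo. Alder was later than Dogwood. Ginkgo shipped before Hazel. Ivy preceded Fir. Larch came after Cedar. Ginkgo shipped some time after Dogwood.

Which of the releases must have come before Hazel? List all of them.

Directly stated before Hazel: Elm, Fir, and Ginkgo.
Cedar reaches Hazel via Cedar → Elm → Hazel.
Dogwood reaches Hazel via Dogwood → Ginkgo → Hazel.
Ivy reaches Hazel via Ivy → Ginkgo → Hazel.

Cedar, Dogwood, Elm, Fir, Ginkgo, Ivy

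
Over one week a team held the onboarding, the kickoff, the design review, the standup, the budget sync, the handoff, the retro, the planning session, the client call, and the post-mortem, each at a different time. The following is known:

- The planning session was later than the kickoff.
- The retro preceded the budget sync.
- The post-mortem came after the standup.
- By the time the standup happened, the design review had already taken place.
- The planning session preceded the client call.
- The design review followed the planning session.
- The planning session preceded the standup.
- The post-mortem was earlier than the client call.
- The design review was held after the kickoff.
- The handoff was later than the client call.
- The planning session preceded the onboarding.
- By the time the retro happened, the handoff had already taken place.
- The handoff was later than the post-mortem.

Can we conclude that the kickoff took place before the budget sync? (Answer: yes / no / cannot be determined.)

Chain the constraints: the kickoff → the planning session → the client call → the handoff → the retro → the budget sync. Each link is directly stated, so the kickoff comes before the budget sync.

yes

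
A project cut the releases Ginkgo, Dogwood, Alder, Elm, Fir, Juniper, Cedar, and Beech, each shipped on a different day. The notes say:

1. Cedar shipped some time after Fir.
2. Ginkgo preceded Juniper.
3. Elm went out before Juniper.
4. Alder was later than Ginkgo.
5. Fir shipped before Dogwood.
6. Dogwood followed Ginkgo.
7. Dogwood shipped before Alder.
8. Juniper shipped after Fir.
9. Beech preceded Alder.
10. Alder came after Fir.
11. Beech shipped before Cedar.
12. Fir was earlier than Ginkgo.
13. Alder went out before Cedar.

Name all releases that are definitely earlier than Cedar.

Alder, Beech, Dogwood, Fir, Ginkgo

Directly stated before Cedar: Alder, Beech, and Fir.
Dogwood reaches Cedar via Dogwood → Alder → Cedar.
Ginkgo reaches Cedar via Ginkgo → Alder → Cedar.
No chain forces Elm (or any of the others) ahead of Cedar.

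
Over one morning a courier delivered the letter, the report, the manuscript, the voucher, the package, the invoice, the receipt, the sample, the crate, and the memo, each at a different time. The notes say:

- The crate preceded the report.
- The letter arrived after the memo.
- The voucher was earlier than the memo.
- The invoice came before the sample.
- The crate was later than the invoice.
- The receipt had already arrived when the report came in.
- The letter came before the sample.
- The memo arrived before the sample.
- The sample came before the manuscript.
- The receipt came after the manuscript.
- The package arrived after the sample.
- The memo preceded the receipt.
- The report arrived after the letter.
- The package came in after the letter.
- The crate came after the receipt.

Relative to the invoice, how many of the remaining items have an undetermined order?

Forced after the invoice: the crate, the manuscript, the package, the receipt, the report, and the sample.
That leaves the letter, the memo, and the voucher with no forced order relative to the invoice — 3.

3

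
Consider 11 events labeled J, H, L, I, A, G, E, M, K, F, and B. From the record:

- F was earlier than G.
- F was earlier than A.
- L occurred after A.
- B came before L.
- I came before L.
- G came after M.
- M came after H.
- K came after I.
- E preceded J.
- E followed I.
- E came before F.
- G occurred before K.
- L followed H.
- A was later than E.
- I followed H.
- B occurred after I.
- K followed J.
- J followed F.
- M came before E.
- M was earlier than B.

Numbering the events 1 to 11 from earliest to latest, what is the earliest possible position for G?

6

E, F, H, I, and M must all come before G — 5 forced predecessors.
Nothing else is forced ahead of G, so its earliest slot is position 5 + 1 = 6.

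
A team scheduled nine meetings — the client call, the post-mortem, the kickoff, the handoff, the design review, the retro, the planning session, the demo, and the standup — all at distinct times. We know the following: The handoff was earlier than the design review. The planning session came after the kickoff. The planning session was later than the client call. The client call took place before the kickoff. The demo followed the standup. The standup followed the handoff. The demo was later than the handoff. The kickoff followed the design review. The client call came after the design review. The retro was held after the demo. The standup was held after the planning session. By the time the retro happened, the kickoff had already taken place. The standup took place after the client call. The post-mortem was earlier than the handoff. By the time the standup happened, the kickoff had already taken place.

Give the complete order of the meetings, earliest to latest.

The constraints fix every adjacent pair, so only one ordering works:
the post-mortem → the handoff → the design review → the client call → the kickoff → the planning session → the standup → the demo → the retro.

the post-mortem, the handoff, the design review, the client call, the kickoff, the planning session, the standup, the demo, the retro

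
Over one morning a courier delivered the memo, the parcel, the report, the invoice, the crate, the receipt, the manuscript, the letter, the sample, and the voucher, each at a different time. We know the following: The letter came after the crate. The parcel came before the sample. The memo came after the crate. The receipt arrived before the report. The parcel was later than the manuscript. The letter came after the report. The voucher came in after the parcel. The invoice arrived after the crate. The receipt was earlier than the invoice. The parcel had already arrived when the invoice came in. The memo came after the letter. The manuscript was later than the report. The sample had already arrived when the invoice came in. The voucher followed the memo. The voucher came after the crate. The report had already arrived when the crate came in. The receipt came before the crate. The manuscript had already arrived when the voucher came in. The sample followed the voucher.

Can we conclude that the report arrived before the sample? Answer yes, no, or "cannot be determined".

Chain the constraints: the report → the crate → the voucher → the sample. Each link is directly stated, so the report comes before the sample.

yes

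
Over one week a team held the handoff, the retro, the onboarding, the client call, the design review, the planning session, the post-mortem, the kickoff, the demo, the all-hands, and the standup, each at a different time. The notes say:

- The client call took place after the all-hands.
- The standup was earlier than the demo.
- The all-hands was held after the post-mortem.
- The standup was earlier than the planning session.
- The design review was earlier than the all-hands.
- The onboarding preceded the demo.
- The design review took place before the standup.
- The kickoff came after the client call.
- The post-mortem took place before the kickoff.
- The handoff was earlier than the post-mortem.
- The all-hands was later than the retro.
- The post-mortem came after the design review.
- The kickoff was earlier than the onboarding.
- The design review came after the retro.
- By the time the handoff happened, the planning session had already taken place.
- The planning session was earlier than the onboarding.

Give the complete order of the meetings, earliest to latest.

the retro, the design review, the standup, the planning session, the handoff, the post-mortem, the all-hands, the client call, the kickoff, the onboarding, the demo

The constraints fix every adjacent pair, so only one ordering works:
the retro → the design review → the standup → the planning session → the handoff → the post-mortem → the all-hands → the client call → the kickoff → the onboarding → the demo.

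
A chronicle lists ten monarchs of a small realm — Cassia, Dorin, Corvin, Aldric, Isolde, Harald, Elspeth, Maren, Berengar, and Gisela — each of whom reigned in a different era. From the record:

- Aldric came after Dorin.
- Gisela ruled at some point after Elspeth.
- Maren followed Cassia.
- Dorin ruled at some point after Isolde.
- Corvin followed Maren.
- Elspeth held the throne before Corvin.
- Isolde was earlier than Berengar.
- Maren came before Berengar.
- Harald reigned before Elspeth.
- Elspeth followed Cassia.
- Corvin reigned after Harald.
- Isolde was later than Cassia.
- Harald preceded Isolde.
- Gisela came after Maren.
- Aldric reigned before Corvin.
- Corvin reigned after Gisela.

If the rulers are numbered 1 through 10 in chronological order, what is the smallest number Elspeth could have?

3

Cassia and Harald must both come before Elspeth — 2 forced predecessors.
Nothing else is forced ahead of Elspeth, so their earliest slot is position 2 + 1 = 3.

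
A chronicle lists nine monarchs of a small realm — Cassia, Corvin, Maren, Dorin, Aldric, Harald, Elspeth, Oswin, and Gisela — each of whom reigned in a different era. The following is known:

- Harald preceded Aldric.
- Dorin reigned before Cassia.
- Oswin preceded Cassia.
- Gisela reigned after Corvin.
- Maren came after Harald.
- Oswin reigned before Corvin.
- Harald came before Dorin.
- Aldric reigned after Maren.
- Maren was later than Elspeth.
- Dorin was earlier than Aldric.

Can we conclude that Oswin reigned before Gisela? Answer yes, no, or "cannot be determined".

Chain the constraints: Oswin → Corvin → Gisela. Each link is directly stated, so Oswin comes before Gisela.

yes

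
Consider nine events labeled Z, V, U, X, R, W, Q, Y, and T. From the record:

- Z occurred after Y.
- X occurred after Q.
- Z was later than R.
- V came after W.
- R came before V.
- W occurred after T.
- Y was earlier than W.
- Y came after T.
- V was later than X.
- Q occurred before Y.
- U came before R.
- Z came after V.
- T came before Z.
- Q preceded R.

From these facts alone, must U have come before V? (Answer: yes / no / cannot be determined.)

yes

Chain the constraints: U → R → V. Each link is directly stated, so U comes before V.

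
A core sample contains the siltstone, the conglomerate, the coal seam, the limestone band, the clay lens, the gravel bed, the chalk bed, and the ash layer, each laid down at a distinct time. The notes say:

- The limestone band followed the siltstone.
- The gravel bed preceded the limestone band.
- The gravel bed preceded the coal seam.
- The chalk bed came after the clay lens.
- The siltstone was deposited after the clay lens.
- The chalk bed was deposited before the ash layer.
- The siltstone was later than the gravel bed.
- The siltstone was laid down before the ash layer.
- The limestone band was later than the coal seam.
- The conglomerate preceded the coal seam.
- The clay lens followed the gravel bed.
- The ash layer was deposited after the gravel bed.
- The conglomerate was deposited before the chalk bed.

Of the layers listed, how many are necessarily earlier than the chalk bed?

3

Directly stated before the chalk bed: the clay lens and the conglomerate.
The gravel bed reaches the chalk bed via the gravel bed → the clay lens → the chalk bed.
No chain forces the limestone band (or any of the others) ahead of the chalk bed.
That's the clay lens, the conglomerate, and the gravel bed — 3 in all.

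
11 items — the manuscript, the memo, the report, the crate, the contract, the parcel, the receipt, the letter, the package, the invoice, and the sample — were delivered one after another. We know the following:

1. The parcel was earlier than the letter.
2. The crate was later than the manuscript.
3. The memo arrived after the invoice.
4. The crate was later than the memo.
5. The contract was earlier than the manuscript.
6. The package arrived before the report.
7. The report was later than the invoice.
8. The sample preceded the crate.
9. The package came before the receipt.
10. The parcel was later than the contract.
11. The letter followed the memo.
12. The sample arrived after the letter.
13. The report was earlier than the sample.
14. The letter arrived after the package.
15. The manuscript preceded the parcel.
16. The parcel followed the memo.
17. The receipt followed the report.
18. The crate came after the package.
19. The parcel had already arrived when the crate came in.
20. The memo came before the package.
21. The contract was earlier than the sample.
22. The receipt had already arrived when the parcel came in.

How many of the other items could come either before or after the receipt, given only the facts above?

2

Forced before the receipt: the invoice, the memo, the package, and the report; forced after the receipt: the crate, the letter, the parcel, and the sample.
That leaves the contract and the manuscript with no forced order relative to the receipt — 2.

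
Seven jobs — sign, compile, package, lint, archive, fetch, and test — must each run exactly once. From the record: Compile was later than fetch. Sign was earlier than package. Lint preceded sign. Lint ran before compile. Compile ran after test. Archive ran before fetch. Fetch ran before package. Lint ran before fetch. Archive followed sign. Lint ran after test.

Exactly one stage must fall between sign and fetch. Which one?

archive

Tracing the constraints gives sign → archive → fetch, so archive sits after sign and before fetch.
No other stage is forced both after sign and before fetch.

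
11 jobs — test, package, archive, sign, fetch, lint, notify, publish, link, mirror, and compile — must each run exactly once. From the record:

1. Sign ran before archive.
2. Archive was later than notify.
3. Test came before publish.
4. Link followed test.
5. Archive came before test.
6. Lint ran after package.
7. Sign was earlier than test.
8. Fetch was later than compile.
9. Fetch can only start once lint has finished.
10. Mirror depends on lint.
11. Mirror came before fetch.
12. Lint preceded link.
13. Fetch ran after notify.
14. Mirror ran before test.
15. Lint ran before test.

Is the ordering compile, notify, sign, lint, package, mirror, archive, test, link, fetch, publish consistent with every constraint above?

no

The constraints require package before lint, but in the proposed sequence lint appears ahead of package. That one violation is enough.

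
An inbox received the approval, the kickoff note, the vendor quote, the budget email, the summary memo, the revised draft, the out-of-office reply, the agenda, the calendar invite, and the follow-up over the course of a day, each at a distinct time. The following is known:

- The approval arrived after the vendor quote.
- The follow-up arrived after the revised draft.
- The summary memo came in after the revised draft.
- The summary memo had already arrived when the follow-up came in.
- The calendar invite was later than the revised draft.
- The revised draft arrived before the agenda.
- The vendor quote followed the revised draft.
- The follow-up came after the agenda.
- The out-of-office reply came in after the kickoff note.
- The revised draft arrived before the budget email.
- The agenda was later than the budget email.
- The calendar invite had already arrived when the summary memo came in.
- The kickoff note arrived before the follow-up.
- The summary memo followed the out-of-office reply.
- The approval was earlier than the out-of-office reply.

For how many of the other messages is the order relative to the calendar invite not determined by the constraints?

Forced before the calendar invite: the revised draft; forced after the calendar invite: the follow-up and the summary memo.
That leaves the agenda, the approval, the budget email, the kickoff note, the out-of-office reply, and the vendor quote with no forced order relative to the calendar invite — 6.

6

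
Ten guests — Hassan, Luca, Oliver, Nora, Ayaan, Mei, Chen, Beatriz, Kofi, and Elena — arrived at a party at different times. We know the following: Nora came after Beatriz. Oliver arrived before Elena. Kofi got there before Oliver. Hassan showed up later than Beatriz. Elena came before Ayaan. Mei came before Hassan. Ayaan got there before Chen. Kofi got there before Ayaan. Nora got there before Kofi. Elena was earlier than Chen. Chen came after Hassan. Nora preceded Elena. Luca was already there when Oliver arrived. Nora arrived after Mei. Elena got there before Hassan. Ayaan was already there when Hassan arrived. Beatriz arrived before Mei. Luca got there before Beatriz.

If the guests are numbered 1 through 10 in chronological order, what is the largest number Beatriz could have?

2

Beatriz must come before Ayaan, Chen, Elena, Hassan, Kofi, Mei, Nora, and Oliver — 8 guests forced after them.
Everything else can be placed before Beatriz in some valid order, so Beatriz can sit as late as position 10 − 8 = 2.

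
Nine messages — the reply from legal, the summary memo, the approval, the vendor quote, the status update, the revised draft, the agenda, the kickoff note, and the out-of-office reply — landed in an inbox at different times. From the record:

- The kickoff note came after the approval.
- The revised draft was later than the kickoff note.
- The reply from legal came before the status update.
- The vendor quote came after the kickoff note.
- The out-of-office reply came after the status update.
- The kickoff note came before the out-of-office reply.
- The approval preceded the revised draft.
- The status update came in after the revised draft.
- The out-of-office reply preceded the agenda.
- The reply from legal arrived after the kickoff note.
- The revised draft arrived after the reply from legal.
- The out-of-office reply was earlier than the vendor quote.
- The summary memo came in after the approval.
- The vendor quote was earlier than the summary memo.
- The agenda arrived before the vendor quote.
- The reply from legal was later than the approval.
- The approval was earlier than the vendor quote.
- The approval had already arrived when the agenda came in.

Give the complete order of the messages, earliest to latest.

The constraints fix every adjacent pair, so only one ordering works:
the approval → the kickoff note → the reply from legal → the revised draft → the status update → the out-of-office reply → the agenda → the vendor quote → the summary memo.

the approval, the kickoff note, the reply from legal, the revised draft, the status update, the out-of-office reply, the agenda, the vendor quote, the summary memo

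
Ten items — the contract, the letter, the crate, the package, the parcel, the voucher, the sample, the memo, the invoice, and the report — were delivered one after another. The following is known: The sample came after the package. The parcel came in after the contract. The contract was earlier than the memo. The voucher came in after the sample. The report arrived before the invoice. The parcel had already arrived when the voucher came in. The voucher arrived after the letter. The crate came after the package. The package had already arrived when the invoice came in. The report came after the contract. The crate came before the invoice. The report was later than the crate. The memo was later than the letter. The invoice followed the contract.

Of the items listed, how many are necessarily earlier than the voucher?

Directly stated before the voucher: the letter, the parcel, and the sample.
The contract reaches the voucher via the contract → the parcel → the voucher.
The package reaches the voucher via the package → the sample → the voucher.
No chain forces the invoice (or any of the others) ahead of the voucher.
That's the contract, the letter, the package, the parcel, and the sample — 5 in all.

5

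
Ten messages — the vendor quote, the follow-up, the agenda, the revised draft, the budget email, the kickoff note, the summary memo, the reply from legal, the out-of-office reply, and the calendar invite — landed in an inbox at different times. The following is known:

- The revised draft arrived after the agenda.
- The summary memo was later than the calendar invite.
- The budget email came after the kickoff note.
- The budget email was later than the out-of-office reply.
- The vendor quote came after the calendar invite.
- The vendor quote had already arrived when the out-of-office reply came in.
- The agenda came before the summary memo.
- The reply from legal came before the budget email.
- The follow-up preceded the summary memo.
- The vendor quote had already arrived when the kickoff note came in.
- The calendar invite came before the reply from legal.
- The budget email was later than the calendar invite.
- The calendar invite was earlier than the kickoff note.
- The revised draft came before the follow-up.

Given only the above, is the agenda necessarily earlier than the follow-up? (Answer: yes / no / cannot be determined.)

yes

Chain the constraints: the agenda → the revised draft → the follow-up. Each link is directly stated, so the agenda comes before the follow-up.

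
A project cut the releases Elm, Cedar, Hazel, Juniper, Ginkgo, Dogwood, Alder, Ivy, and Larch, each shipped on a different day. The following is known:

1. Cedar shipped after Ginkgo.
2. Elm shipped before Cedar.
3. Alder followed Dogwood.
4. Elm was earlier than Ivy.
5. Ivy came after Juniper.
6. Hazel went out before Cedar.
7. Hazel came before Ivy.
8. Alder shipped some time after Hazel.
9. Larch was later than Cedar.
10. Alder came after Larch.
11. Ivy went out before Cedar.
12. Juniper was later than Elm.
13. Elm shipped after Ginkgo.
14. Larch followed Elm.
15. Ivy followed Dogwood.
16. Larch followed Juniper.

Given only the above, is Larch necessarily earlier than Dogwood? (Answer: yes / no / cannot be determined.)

Tracing the constraints gives Dogwood → Ivy → Cedar → Larch, so Dogwood must come before Larch.
That means Larch cannot be before Dogwood.

no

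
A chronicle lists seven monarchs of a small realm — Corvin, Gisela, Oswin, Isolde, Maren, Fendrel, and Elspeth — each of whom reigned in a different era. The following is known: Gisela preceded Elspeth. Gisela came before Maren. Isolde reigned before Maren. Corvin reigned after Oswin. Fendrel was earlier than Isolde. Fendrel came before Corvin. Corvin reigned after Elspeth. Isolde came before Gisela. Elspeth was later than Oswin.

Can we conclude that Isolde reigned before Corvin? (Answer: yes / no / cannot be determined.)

yes

Chain the constraints: Isolde → Gisela → Elspeth → Corvin. Each link is directly stated, so Isolde comes before Corvin.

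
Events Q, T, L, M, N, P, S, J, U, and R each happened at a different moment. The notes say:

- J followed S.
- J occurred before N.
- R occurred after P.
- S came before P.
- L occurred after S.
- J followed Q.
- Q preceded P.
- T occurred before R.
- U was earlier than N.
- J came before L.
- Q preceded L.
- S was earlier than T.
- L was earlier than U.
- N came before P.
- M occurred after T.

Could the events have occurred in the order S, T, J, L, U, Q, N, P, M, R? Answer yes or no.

no

The constraints require Q before J, but in the proposed sequence J appears ahead of Q. That one violation is enough.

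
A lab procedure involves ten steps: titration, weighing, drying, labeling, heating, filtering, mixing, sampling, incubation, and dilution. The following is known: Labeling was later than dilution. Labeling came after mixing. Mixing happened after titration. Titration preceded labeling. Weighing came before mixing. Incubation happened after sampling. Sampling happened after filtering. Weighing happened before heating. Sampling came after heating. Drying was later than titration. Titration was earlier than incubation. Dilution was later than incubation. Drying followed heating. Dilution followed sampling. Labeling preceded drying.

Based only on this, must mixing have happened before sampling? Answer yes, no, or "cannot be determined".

No chain of stated constraints runs from mixing to sampling, and none runs from sampling to mixing either.
So the relative order of mixing and sampling is not fixed by the given facts.

cannot be determined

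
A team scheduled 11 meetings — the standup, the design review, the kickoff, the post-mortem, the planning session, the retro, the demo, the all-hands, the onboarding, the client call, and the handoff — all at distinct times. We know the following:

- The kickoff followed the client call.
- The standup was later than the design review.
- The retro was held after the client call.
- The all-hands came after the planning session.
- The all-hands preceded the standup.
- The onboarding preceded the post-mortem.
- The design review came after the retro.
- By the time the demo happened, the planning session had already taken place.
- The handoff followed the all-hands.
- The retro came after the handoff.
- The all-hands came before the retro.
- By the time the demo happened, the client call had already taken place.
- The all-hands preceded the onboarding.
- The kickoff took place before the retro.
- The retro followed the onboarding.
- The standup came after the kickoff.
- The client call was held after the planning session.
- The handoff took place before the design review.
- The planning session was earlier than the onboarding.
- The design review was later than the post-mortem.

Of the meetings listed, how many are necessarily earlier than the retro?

Directly stated before the retro: the all-hands, the client call, the handoff, the kickoff, and the onboarding.
The planning session reaches the retro via the planning session → the client call → the retro.
No chain forces the standup (or any of the others) ahead of the retro.
That's the all-hands, the client call, the handoff, the kickoff, the onboarding, and the planning session — 6 in all.

6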